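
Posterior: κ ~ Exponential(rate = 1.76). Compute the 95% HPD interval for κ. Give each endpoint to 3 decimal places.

The exponential density is strictly decreasing on [0, ∞), so the HPD interval is anchored at 0: [0, q] with P(κ ≤ q) = 0.95.
q = −ln(1 − 0.95) / 1.76 = 2.9957 / 1.76 = 1.702.

[0.000, 1.702]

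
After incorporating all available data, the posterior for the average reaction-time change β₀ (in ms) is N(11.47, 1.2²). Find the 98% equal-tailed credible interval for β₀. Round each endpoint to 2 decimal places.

The posterior is symmetric, so the 98% equal-tailed interval is β₀ = 11.47 ± z·1.2 with z = 2.326.
Half-width: 2.326 × 1.2 = 2.79.
11.47 − 2.79 = 8.68; 11.47 + 2.79 = 14.26.

[8.68, 14.26]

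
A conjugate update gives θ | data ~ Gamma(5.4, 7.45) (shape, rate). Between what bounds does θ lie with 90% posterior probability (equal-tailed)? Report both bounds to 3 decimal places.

Posterior: Gamma(shape 5.4, rate 7.45).
Equal-tailed 90% interval: Gamma(5.4, 7.45) quantiles at 0.05 and 0.95.
Posterior mean ≈ 0.725, SD ≈ 0.312; a Normal approximation gives roughly [0.212, 1.238].
Exact: lower = 0.298; upper = 1.302.

[0.298, 1.302]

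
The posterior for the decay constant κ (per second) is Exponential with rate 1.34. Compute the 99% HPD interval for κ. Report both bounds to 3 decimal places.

[0.000, 3.437]

The exponential density is strictly decreasing on [0, ∞), so the HPD interval is anchored at 0: [0, q] with P(κ ≤ q) = 0.99.
q = −ln(1 − 0.99) / 1.34 = 4.6052 / 1.34 = 3.437.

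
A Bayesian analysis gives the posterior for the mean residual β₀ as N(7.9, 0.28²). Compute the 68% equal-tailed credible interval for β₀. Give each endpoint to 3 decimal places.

The posterior is symmetric, so the 68% equal-tailed interval is β₀ = 7.9 ± z·0.28 with z = 0.994.
Half-width: 0.994 × 0.28 = 0.278.
7.9 − 0.278 = 7.622; 7.9 + 0.278 = 8.178.

[7.622, 8.178]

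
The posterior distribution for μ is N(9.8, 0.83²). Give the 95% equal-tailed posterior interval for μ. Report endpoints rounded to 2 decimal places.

[8.17, 11.43]

The posterior is symmetric, so the 95% equal-tailed interval is μ = 9.8 ± z·0.83 with z = 1.960.
Half-width: 1.960 × 0.83 = 1.63.
9.8 − 1.63 = 8.17; 9.8 + 1.63 = 11.43.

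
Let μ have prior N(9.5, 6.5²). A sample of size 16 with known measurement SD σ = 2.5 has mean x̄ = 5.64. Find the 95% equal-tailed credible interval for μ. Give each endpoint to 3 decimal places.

Posterior precision = 1/6.5² + 16/2.5² = 0.0237 + 2.5600 = 2.5837, so posterior SD = 0.6221.
Posterior mean = (9.5/6.5² + 16·5.64/2.5²) / 2.5837 = 5.6754.
Interval: 5.6754 ± 1.960 × 0.6221 → [4.456, 6.895].

[4.456, 6.895]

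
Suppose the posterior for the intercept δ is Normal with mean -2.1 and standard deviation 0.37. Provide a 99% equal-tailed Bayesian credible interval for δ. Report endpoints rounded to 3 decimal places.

The posterior is symmetric, so the 99% equal-tailed interval is δ = -2.1 ± z·0.37 with z = 2.576.
Half-width: 2.576 × 0.37 = 0.953.
-2.1 − 0.953 = -3.053; -2.1 + 0.953 = -1.147.

[-3.053, -1.147]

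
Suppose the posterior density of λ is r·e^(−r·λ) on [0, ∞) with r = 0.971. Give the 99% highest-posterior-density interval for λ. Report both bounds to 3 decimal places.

The exponential density is strictly decreasing on [0, ∞), so the HPD interval is anchored at 0: [0, q] with P(λ ≤ q) = 0.99.
q = −ln(1 − 0.99) / 0.971 = 4.6052 / 0.971 = 4.743.

[0.000, 4.743]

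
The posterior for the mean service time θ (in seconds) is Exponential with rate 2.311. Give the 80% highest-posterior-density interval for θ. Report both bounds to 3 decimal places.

[0.000, 0.696]

The exponential density is strictly decreasing on [0, ∞), so the HPD interval is anchored at 0: [0, q] with P(θ ≤ q) = 0.80.
q = −ln(1 − 0.80) / 2.311 = 1.6094 / 2.311 = 0.696.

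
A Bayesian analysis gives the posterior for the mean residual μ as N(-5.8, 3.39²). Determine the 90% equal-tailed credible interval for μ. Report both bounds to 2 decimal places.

The posterior is symmetric, so the 90% equal-tailed interval is μ = -5.8 ± z·3.39 with z = 1.645.
Half-width: 1.645 × 3.39 = 5.58.
-5.8 − 5.58 = -11.38; -5.8 + 5.58 = -0.22.

[-11.38, -0.22]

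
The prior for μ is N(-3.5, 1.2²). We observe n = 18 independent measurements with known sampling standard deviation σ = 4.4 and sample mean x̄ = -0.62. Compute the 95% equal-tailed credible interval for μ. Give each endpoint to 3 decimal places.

[-3.389, -0.313]

Posterior precision = 1/1.2² + 18/4.4² = 0.6944 + 0.9298 = 1.6242, so posterior SD = 0.7847.
Posterior mean = (-3.5/1.2² + 18·-0.62/4.4²) / 1.6242 = -1.8514.
Interval: -1.8514 ± 1.960 × 0.7847 → [-3.389, -0.313].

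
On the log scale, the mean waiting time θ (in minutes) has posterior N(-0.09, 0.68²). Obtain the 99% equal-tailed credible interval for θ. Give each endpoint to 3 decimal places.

On the log scale the 99% interval is -0.09 ± 2.576 × 0.68 = [-1.8416, 1.6616].
Exponentiate: [e^-1.8416, e^1.6616] = [0.159, 5.268].

[0.159, 5.268]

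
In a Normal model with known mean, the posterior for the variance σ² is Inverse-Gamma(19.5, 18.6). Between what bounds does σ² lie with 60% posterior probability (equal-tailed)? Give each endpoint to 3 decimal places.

Inverse-Gamma(19.5, 18.6) quantiles: F⁻¹(0.2) and F⁻¹(0.8).
Equivalently, 1/σ² ~ Gamma(19.5, rate = 18.6); invert its 0.8 and 0.2 quantiles.
Posterior mean ≈ 1.005, SD ≈ 0.240; a Normal approximation gives roughly [0.803, 1.208].
Exact: lower = 0.806; upper = 1.183.

[0.806, 1.183]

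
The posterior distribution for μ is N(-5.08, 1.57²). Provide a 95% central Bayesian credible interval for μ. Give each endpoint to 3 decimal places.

[-8.157, -2.003]

The posterior is symmetric, so the 95% equal-tailed interval is μ = -5.08 ± z·1.57 with z = 1.960.
Half-width: 1.960 × 1.57 = 3.077.
-5.08 − 3.077 = -8.157; -5.08 + 3.077 = -2.003.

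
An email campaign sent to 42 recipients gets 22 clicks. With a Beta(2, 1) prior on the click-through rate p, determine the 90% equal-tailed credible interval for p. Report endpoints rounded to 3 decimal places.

Posterior: Beta(2+22, 1+20) = Beta(24, 21).
Equal-tailed 90% interval: the 0.05 and 0.95 quantiles of Beta(24, 21).
Posterior mean ≈ 0.533, SD ≈ 0.074; a Normal approximation gives roughly [0.412, 0.654].
Exact: F⁻¹(0.05) = 0.411; F⁻¹(0.95) = 0.654.

[0.411, 0.654]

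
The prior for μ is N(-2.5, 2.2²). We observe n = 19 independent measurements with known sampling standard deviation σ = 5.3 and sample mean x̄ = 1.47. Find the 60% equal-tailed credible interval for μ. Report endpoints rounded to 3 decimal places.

Posterior precision = 1/2.2² + 19/5.3² = 0.2066 + 0.6764 = 0.8830, so posterior SD = 1.0642.
Posterior mean = (-2.5/2.2² + 19·1.47/5.3²) / 0.8830 = 0.5411.
Interval: 0.5411 ± 0.842 × 1.0642 → [-0.355, 1.437].

[-0.355, 1.437]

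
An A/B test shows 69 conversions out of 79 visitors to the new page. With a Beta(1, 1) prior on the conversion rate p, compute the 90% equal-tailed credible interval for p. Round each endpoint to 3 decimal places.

Posterior: Beta(1+69, 1+10) = Beta(70, 11).
Equal-tailed 90% interval: the 0.05 and 0.95 quantiles of Beta(70, 11).
Posterior mean ≈ 0.864, SD ≈ 0.038; a Normal approximation gives roughly [0.802, 0.926].
Exact: F⁻¹(0.05) = 0.797; F⁻¹(0.95) = 0.921.

[0.797, 0.921]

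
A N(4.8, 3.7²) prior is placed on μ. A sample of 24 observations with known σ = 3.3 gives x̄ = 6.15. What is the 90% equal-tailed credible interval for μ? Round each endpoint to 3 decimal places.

[5.017, 7.197]

Posterior precision = 1/3.7² + 24/3.3² = 0.0730 + 2.2039 = 2.2769, so posterior SD = 0.6627.
Posterior mean = (4.8/3.7² + 24·6.15/3.3²) / 2.2769 = 6.1067.
Interval: 6.1067 ± 1.645 × 0.6627 → [5.017, 7.197].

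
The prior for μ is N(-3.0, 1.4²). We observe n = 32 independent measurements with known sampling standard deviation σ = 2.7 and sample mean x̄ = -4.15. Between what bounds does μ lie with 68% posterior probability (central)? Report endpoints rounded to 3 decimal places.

[-4.480, -3.581]

Posterior precision = 1/1.4² + 32/2.7² = 0.5102 + 4.3896 = 4.8998, so posterior SD = 0.4518.
Posterior mean = (-3.0/1.4² + 32·-4.15/2.7²) / 4.8998 = -4.0303.
Interval: -4.0303 ± 0.994 × 0.4518 → [-4.480, -3.581].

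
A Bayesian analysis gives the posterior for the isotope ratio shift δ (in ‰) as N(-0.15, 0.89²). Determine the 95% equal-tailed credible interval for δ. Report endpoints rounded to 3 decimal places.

[-1.894, 1.594]

The posterior is symmetric, so the 95% equal-tailed interval is δ = -0.15 ± z·0.89 with z = 1.960.
Half-width: 1.960 × 0.89 = 1.744.
-0.15 − 1.744 = -1.894; -0.15 + 1.744 = 1.594.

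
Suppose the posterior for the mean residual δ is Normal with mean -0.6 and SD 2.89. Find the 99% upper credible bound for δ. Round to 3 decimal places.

Need U with P(δ ≤ U) = 0.99: U = -0.6 + z_{0.01}·2.89.
z = 2.326; U = -0.6 + 2.326 × 2.89 = 6.123.

6.123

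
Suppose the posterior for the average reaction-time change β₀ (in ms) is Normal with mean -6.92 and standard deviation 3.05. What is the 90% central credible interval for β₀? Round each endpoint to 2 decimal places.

The posterior is symmetric, so the 90% equal-tailed interval is β₀ = -6.92 ± z·3.05 with z = 1.645.
Half-width: 1.645 × 3.05 = 5.02.
-6.92 − 5.02 = -11.94; -6.92 + 5.02 = -1.90.

[-11.94, -1.90]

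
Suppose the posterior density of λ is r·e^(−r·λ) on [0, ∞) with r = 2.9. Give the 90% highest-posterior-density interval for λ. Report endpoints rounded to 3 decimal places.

[0.000, 0.794]

The exponential density is strictly decreasing on [0, ∞), so the HPD interval is anchored at 0: [0, q] with P(λ ≤ q) = 0.90.
q = −ln(1 − 0.90) / 2.9 = 2.3026 / 2.9 = 0.794.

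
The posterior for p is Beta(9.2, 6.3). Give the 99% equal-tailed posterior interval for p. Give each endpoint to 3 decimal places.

[0.279, 0.866]

Posterior: Beta(9.2, 6.3).
Equal-tailed 99% interval: the 0.005 and 0.995 quantiles of Beta(9.2, 6.3).
Posterior mean ≈ 0.594, SD ≈ 0.121; a Normal approximation gives roughly [0.282, 0.905].
Exact: F⁻¹(0.005) = 0.279; F⁻¹(0.995) = 0.866.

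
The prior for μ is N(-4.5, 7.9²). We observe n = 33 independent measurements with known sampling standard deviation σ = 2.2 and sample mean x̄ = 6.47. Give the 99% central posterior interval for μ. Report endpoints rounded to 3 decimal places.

Posterior precision = 1/7.9² + 33/2.2² = 0.0160 + 6.8182 = 6.8342, so posterior SD = 0.3825.
Posterior mean = (-4.5/7.9² + 33·6.47/2.2²) / 6.8342 = 6.4443.
Interval: 6.4443 ± 2.576 × 0.3825 → [5.459, 7.430].

[5.459, 7.430]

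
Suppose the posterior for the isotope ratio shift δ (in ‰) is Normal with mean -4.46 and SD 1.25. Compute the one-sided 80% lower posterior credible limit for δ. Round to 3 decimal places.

-5.512

Need L with P(δ ≥ L) = 0.80: L = -4.46 − z_{0.2}·1.25.
z = 0.842; L = -4.46 − 0.842 × 1.25 = -5.512.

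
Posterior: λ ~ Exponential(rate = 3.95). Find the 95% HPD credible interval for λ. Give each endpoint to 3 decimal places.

[0.000, 0.758]

The exponential density is strictly decreasing on [0, ∞), so the HPD interval is anchored at 0: [0, q] with P(λ ≤ q) = 0.95.
q = −ln(1 − 0.95) / 3.95 = 2.9957 / 3.95 = 0.758.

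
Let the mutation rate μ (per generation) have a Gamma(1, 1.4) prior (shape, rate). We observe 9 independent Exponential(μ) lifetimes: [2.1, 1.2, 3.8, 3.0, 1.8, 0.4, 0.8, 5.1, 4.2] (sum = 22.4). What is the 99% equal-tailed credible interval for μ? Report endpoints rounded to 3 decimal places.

Posterior: Gamma(1+9, 1.4+22.4) = Gamma(10, 23.8) (shape, rate).
Equal-tailed 99% interval: Gamma(10, 23.8) quantiles at 0.005 and 0.995.
Posterior mean ≈ 0.420, SD ≈ 0.133; a Normal approximation gives roughly [0.078, 0.762].
Exact: lower = 0.156; upper = 0.840.

[0.156, 0.840]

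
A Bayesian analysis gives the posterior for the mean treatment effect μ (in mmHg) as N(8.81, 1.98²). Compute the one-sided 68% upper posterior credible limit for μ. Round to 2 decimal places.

Need U with P(μ ≤ U) = 0.68: U = 8.81 + z_{0.32}·1.98.
z = 0.468; U = 8.81 + 0.468 × 1.98 = 9.74.

9.74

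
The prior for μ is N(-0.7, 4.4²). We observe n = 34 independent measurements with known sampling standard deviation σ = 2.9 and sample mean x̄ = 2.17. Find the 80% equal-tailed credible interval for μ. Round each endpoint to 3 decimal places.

Posterior precision = 1/4.4² + 34/2.9² = 0.0517 + 4.0428 = 4.0945, so posterior SD = 0.4942.
Posterior mean = (-0.7/4.4² + 34·2.17/2.9²) / 4.0945 = 2.1338.
Interval: 2.1338 ± 1.282 × 0.4942 → [1.500, 2.767].

[1.500, 2.767]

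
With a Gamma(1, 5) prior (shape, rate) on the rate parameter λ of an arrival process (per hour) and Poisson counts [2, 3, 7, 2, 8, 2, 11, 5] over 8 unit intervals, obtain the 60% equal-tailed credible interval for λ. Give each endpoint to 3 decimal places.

[2.734, 3.559]

Posterior: Gamma(1+40, 5+8) = Gamma(41, 13) (shape, rate).
Equal-tailed 60% interval: Gamma(41, 13) quantiles at 0.2 and 0.8.
Posterior mean ≈ 3.154, SD ≈ 0.493; a Normal approximation gives roughly [2.739, 3.568].
Exact: lower = 2.734; upper = 3.559.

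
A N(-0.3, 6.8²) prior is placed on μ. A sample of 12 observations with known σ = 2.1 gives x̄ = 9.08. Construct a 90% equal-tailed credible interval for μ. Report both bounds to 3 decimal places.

Posterior precision = 1/6.8² + 12/2.1² = 0.0216 + 2.7211 = 2.7427, so posterior SD = 0.6038.
Posterior mean = (-0.3/6.8² + 12·9.08/2.1²) / 2.7427 = 9.0060.
Interval: 9.0060 ± 1.645 × 0.6038 → [8.013, 9.999].

[8.013, 9.999]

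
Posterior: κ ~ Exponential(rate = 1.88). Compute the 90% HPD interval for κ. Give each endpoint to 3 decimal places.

[0.000, 1.225]

The exponential density is strictly decreasing on [0, ∞), so the HPD interval is anchored at 0: [0, q] with P(κ ≤ q) = 0.90.
q = −ln(1 − 0.90) / 1.88 = 2.3026 / 1.88 = 1.225.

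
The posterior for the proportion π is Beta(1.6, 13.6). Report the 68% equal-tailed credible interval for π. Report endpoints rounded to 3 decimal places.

[0.034, 0.178]

Posterior: Beta(1.6, 13.6).
Equal-tailed 68% interval: the 0.16 and 0.84 quantiles of Beta(1.6, 13.6).
Posterior mean ≈ 0.105, SD ≈ 0.076; a Normal approximation gives roughly [0.029, 0.181].
Exact: F⁻¹(0.16) = 0.034; F⁻¹(0.84) = 0.178.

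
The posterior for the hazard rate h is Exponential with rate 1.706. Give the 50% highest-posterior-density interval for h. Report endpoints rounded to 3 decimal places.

[0.000, 0.406]

The exponential density is strictly decreasing on [0, ∞), so the HPD interval is anchored at 0: [0, q] with P(h ≤ q) = 0.50.
q = −ln(1 − 0.50) / 1.706 = 0.6931 / 1.706 = 0.406.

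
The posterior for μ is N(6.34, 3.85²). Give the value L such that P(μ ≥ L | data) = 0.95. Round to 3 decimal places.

Need L with P(μ ≥ L) = 0.95: L = 6.34 − z_{0.05}·3.85.
z = 1.645; L = 6.34 − 1.645 × 3.85 = 0.007.

0.007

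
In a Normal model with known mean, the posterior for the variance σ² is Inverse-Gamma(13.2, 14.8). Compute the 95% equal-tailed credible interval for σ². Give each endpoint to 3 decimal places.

Inverse-Gamma(13.2, 14.8) quantiles: F⁻¹(0.025) and F⁻¹(0.975).
Equivalently, 1/σ² ~ Gamma(13.2, rate = 14.8); invert its 0.975 and 0.025 quantiles.
Posterior mean ≈ 1.213, SD ≈ 0.362; a Normal approximation gives roughly [0.503, 1.924].
Exact: lower = 0.698; upper = 2.094.

[0.698, 2.094]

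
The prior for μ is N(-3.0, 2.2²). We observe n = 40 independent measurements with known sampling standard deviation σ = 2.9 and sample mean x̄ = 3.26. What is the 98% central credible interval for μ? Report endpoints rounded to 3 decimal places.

[1.955, 4.044]

Posterior precision = 1/2.2² + 40/2.9² = 0.2066 + 4.7562 = 4.9629, so posterior SD = 0.4489.
Posterior mean = (-3.0/2.2² + 40·3.26/2.9²) / 4.9629 = 2.9994.
Interval: 2.9994 ± 2.326 × 0.4489 → [1.955, 4.044].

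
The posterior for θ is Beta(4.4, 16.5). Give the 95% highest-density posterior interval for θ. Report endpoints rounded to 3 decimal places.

The posterior is unimodal and skewed, so the HPD interval has equal density at both endpoints and is the shortest 95% interval.
Solving f(0.055) = f(0.382) with F(0.382) − F(0.055) = 0.95 gives [0.055, 0.382].
For comparison, the equal-tailed interval is [0.069, 0.404]; the HPD is narrower and shifted toward the mode.

[0.055, 0.382]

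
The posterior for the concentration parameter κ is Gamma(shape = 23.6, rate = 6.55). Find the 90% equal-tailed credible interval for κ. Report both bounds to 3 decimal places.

[2.476, 4.903]

Posterior: Gamma(shape 23.6, rate 6.55).
Equal-tailed 90% interval: Gamma(23.6, 6.55) quantiles at 0.05 and 0.95.
Posterior mean ≈ 3.603, SD ≈ 0.742; a Normal approximation gives roughly [2.383, 4.823].
Exact: lower = 2.476; upper = 4.903.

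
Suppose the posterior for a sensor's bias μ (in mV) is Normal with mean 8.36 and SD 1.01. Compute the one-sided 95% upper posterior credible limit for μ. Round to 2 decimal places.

10.02

Need U with P(μ ≤ U) = 0.95: U = 8.36 + z_{0.05}·1.01.
z = 1.645; U = 8.36 + 1.645 × 1.01 = 10.02.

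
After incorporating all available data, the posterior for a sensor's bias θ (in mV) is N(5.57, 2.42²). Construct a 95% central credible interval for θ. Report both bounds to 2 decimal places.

The posterior is symmetric, so the 95% equal-tailed interval is θ = 5.57 ± z·2.42 with z = 1.960.
Half-width: 1.960 × 2.42 = 4.74.
5.57 − 4.74 = 0.83; 5.57 + 4.74 = 10.31.

[0.83, 10.31]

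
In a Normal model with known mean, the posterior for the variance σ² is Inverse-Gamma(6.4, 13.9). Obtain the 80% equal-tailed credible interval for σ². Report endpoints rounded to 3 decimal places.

Inverse-Gamma(6.4, 13.9) quantiles: F⁻¹(0.1) and F⁻¹(0.9).
Equivalently, 1/σ² ~ Gamma(6.4, rate = 13.9); invert its 0.9 and 0.1 quantiles.
Posterior mean ≈ 2.574, SD ≈ 1.227; a Normal approximation gives roughly [1.001, 4.147].
Exact: lower = 1.421; upper = 4.033.

[1.421, 4.033]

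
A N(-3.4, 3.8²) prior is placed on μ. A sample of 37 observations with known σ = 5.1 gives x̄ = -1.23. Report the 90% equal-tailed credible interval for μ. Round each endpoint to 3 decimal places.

[-2.677, 0.016]

Posterior precision = 1/3.8² + 37/5.1² = 0.0693 + 1.4225 = 1.4918, so posterior SD = 0.8187.
Posterior mean = (-3.4/3.8² + 37·-1.23/5.1²) / 1.4918 = -1.3307.
Interval: -1.3307 ± 1.645 × 0.8187 → [-2.677, 0.016].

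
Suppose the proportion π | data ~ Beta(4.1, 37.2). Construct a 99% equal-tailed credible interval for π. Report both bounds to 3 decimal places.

Posterior: Beta(4.1, 37.2).
Equal-tailed 99% interval: the 0.005 and 0.995 quantiles of Beta(4.1, 37.2).
Posterior mean ≈ 0.099, SD ≈ 0.046; a Normal approximation gives roughly [-0.019, 0.218].
Exact: F⁻¹(0.005) = 0.018; F⁻¹(0.995) = 0.250.

[0.018, 0.250]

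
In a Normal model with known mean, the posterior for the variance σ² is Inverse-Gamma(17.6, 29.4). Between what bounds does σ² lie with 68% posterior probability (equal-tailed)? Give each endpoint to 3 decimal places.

Inverse-Gamma(17.6, 29.4) quantiles: F⁻¹(0.16) and F⁻¹(0.84).
Equivalently, 1/σ² ~ Gamma(17.6, rate = 29.4); invert its 0.84 and 0.16 quantiles.
Posterior mean ≈ 1.771, SD ≈ 0.448; a Normal approximation gives roughly [1.325, 2.217].
Exact: lower = 1.353; upper = 2.184.

[1.353, 2.184]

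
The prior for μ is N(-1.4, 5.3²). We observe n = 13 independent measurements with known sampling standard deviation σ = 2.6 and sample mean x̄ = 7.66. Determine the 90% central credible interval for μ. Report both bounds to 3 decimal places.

Posterior precision = 1/5.3² + 13/2.6² = 0.0356 + 1.9231 = 1.9587, so posterior SD = 0.7145.
Posterior mean = (-1.4/5.3² + 13·7.66/2.6²) / 1.9587 = 7.4953.
Interval: 7.4953 ± 1.645 × 0.7145 → [6.320, 8.671].

[6.320, 8.671]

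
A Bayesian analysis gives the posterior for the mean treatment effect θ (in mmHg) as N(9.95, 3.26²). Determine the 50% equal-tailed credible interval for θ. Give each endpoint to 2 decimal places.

The posterior is symmetric, so the 50% equal-tailed interval is θ = 9.95 ± z·3.26 with z = 0.674.
Half-width: 0.674 × 3.26 = 2.20.
9.95 − 2.20 = 7.75; 9.95 + 2.20 = 12.15.

[7.75, 12.15]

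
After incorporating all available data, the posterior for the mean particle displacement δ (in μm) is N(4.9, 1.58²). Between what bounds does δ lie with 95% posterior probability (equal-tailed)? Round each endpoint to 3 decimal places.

[1.803, 7.997]

The posterior is symmetric, so the 95% equal-tailed interval is δ = 4.9 ± z·1.58 with z = 1.960.
Half-width: 1.960 × 1.58 = 3.097.
4.9 − 3.097 = 1.803; 4.9 + 3.097 = 7.997.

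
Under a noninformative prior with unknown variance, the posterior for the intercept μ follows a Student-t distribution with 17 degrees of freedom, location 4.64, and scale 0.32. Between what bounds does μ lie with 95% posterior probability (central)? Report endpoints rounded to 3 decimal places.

[3.965, 5.315]

The t_17 distribution is symmetric; the 95% interval is 4.64 ± t·0.32 with t_{0.975,17} = 2.110.
Half-width: 2.110 × 0.32 = 0.675.
4.64 − 0.675 = 3.965; 4.64 + 0.675 = 5.315.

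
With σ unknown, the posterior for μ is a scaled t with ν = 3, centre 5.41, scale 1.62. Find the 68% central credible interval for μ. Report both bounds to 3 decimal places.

The t_3 distribution is symmetric; the 68% interval is 5.41 ± t·1.62 with t_{0.84,3} = 1.189.
Half-width: 1.189 × 1.62 = 1.926.
5.41 − 1.926 = 3.484; 5.41 + 1.926 = 7.336.

[3.484, 7.336]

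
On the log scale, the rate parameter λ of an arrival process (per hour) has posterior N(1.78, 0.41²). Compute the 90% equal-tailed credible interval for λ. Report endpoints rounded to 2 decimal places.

[3.02, 11.64]

On the log scale the 90% interval is 1.78 ± 1.645 × 0.41 = [1.1056, 2.4544].
Exponentiate: [e^1.1056, e^2.4544] = [3.02, 11.64].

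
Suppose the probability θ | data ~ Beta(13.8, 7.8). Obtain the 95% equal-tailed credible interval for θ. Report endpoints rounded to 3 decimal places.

[0.431, 0.822]

Posterior: Beta(13.8, 7.8).
Equal-tailed 95% interval: the 0.025 and 0.975 quantiles of Beta(13.8, 7.8).
Posterior mean ≈ 0.639, SD ≈ 0.101; a Normal approximation gives roughly [0.441, 0.837].
Exact: F⁻¹(0.025) = 0.431; F⁻¹(0.975) = 0.822.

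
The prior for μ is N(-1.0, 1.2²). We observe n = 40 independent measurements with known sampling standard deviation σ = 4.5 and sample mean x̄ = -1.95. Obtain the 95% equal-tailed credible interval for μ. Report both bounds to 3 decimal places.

Posterior precision = 1/1.2² + 40/4.5² = 0.6944 + 1.9753 = 2.6698, so posterior SD = 0.6120.
Posterior mean = (-1.0/1.2² + 40·-1.95/4.5²) / 2.6698 = -1.7029.
Interval: -1.7029 ± 1.960 × 0.6120 → [-2.902, -0.503].

[-2.902, -0.503]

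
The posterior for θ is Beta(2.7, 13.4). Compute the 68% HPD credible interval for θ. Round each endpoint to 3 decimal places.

[0.053, 0.221]

The posterior is unimodal and skewed, so the HPD interval has equal density at both endpoints and is the shortest 68% interval.
Solving f(0.053) = f(0.221) with F(0.221) − F(0.053) = 0.68 gives [0.053, 0.221].
For comparison, the equal-tailed interval is [0.079, 0.258]; the HPD is narrower and shifted toward the mode.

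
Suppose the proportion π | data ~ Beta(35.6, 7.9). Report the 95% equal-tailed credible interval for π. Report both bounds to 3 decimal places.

Posterior: Beta(35.6, 7.9).
Equal-tailed 95% interval: the 0.025 and 0.975 quantiles of Beta(35.6, 7.9).
Posterior mean ≈ 0.818, SD ≈ 0.058; a Normal approximation gives roughly [0.705, 0.932].
Exact: F⁻¹(0.025) = 0.692; F⁻¹(0.975) = 0.917.

[0.692, 0.917]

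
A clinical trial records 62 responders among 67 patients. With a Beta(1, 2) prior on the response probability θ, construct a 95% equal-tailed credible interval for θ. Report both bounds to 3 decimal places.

Posterior: Beta(1+62, 2+5) = Beta(63, 7).
Equal-tailed 95% interval: the 0.025 and 0.975 quantiles of Beta(63, 7).
Posterior mean ≈ 0.900, SD ≈ 0.036; a Normal approximation gives roughly [0.830, 0.970].
Exact: F⁻¹(0.025) = 0.820; F⁻¹(0.975) = 0.958.

[0.820, 0.958]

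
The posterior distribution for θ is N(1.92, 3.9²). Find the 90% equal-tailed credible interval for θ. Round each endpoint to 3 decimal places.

The posterior is symmetric, so the 90% equal-tailed interval is θ = 1.92 ± z·3.9 with z = 1.645.
Half-width: 1.645 × 3.9 = 6.415.
1.92 − 6.415 = -4.495; 1.92 + 6.415 = 8.335.

[-4.495, 8.335]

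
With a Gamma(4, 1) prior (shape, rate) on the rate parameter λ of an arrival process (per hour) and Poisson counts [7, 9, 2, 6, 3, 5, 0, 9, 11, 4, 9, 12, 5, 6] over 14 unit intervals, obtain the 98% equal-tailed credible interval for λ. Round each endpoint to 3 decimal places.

[4.744, 7.718]

Posterior: Gamma(4+88, 1+14) = Gamma(92, 15) (shape, rate).
Equal-tailed 98% interval: Gamma(92, 15) quantiles at 0.01 and 0.99.
Posterior mean ≈ 6.133, SD ≈ 0.639; a Normal approximation gives roughly [4.646, 7.621].
Exact: lower = 4.744; upper = 7.718.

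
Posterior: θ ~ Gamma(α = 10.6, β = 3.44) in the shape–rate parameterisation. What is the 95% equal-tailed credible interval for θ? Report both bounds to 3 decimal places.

[1.515, 5.195]

Posterior: Gamma(shape 10.6, rate 3.44).
Equal-tailed 95% interval: Gamma(10.6, 3.44) quantiles at 0.025 and 0.975.
Posterior mean ≈ 3.081, SD ≈ 0.946; a Normal approximation gives roughly [1.226, 4.936].
Exact: lower = 1.515; upper = 5.195.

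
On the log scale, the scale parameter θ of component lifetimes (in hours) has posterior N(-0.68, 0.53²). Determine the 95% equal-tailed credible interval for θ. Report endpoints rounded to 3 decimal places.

[0.179, 1.432]

On the log scale the 95% interval is -0.68 ± 1.960 × 0.53 = [-1.7188, 0.3588].
Exponentiate: [e^-1.7188, e^0.3588] = [0.179, 1.432].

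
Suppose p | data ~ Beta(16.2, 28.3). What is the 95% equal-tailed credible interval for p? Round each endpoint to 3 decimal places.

Posterior: Beta(16.2, 28.3).
Equal-tailed 95% interval: the 0.025 and 0.975 quantiles of Beta(16.2, 28.3).
Posterior mean ≈ 0.364, SD ≈ 0.071; a Normal approximation gives roughly [0.224, 0.504].
Exact: F⁻¹(0.025) = 0.231; F⁻¹(0.975) = 0.509.

[0.231, 0.509]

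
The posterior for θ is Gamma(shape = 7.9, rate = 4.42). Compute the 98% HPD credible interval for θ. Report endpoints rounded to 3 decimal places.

[0.545, 3.406]

The posterior is unimodal and skewed, so the HPD interval has equal density at both endpoints and is the shortest 98% interval.
Solving f(0.545) = f(3.406) with F(3.406) − F(0.545) = 0.98 gives [0.545, 3.406].
For comparison, the equal-tailed interval is [0.644, 3.588]; the HPD is narrower and shifted toward the mode.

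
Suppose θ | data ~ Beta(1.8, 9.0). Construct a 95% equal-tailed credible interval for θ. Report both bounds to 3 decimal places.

Posterior: Beta(1.8, 9.0).
Equal-tailed 95% interval: the 0.025 and 0.975 quantiles of Beta(1.8, 9.0).
Posterior mean ≈ 0.167, SD ≈ 0.108; a Normal approximation gives roughly [-0.046, 0.379].
Exact: F⁻¹(0.025) = 0.019; F⁻¹(0.975) = 0.427.

[0.019, 0.427]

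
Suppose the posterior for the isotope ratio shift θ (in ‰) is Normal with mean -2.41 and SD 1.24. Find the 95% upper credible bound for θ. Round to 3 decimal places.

-0.370

Need U with P(θ ≤ U) = 0.95: U = -2.41 + z_{0.05}·1.24.
z = 1.645; U = -2.41 + 1.645 × 1.24 = -0.370.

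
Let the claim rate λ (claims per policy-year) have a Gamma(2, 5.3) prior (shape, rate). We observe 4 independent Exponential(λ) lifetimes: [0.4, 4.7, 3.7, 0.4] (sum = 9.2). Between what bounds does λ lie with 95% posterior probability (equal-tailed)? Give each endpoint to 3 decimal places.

[0.152, 0.805]

Posterior: Gamma(2+4, 5.3+9.2) = Gamma(6, 14.5) (shape, rate).
Equal-tailed 95% interval: Gamma(6, 14.5) quantiles at 0.025 and 0.975.
Posterior mean ≈ 0.414, SD ≈ 0.169; a Normal approximation gives roughly [0.083, 0.745].
Exact: lower = 0.152; upper = 0.805.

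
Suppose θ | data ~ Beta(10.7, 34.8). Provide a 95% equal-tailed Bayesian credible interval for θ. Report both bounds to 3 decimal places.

[0.125, 0.367]

Posterior: Beta(10.7, 34.8).
Equal-tailed 95% interval: the 0.025 and 0.975 quantiles of Beta(10.7, 34.8).
Posterior mean ≈ 0.235, SD ≈ 0.062; a Normal approximation gives roughly [0.113, 0.357].
Exact: F⁻¹(0.025) = 0.125; F⁻¹(0.975) = 0.367.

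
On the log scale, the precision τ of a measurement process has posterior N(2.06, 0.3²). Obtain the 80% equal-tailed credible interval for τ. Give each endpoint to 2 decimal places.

On the log scale the 80% interval is 2.06 ± 1.282 × 0.3 = [1.6755, 2.4445].
Exponentiate: [e^1.6755, e^2.4445] = [5.34, 11.52].

[5.34, 11.52]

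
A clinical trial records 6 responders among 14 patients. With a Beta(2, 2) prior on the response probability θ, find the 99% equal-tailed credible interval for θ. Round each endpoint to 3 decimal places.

Posterior: Beta(2+6, 2+8) = Beta(8, 10).
Equal-tailed 99% interval: the 0.005 and 0.995 quantiles of Beta(8, 10).
Posterior mean ≈ 0.444, SD ≈ 0.114; a Normal approximation gives roughly [0.151, 0.738].
Exact: F⁻¹(0.005) = 0.176; F⁻¹(0.995) = 0.734.

[0.176, 0.734]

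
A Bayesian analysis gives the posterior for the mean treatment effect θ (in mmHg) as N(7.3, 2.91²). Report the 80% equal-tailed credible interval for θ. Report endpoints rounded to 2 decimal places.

[3.57, 11.03]

The posterior is symmetric, so the 80% equal-tailed interval is θ = 7.3 ± z·2.91 with z = 1.282.
Half-width: 1.282 × 2.91 = 3.73.
7.3 − 3.73 = 3.57; 7.3 + 3.73 = 11.03.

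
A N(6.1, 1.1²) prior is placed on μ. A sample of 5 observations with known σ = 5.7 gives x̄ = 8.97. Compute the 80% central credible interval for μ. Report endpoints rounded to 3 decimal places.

[5.256, 7.845]

Posterior precision = 1/1.1² + 5/5.7² = 0.8264 + 0.1539 = 0.9803, so posterior SD = 1.0100.
Posterior mean = (6.1/1.1² + 5·8.97/5.7²) / 0.9803 = 6.5505.
Interval: 6.5505 ± 1.282 × 1.0100 → [5.256, 7.845].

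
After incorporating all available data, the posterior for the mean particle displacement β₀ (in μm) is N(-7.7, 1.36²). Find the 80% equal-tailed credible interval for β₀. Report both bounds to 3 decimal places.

[-9.443, -5.957]

The posterior is symmetric, so the 80% equal-tailed interval is β₀ = -7.7 ± z·1.36 with z = 1.282.
Half-width: 1.282 × 1.36 = 1.743.
-7.7 − 1.743 = -9.443; -7.7 + 1.743 = -5.957.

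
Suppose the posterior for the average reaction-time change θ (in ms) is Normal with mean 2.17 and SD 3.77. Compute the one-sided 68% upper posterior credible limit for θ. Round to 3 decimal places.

3.933

Need U with P(θ ≤ U) = 0.68: U = 2.17 + z_{0.32}·3.77.
z = 0.468; U = 2.17 + 0.468 × 3.77 = 3.933.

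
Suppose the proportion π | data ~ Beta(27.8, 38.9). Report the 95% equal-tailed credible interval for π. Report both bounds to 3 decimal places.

[0.302, 0.536]

Posterior: Beta(27.8, 38.9).
Equal-tailed 95% interval: the 0.025 and 0.975 quantiles of Beta(27.8, 38.9).
Posterior mean ≈ 0.417, SD ≈ 0.060; a Normal approximation gives roughly [0.299, 0.534].
Exact: F⁻¹(0.025) = 0.302; F⁻¹(0.975) = 0.536.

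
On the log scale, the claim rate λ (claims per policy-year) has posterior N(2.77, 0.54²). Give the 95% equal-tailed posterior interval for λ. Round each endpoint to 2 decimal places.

On the log scale the 95% interval is 2.77 ± 1.960 × 0.54 = [1.7116, 3.8284].
Exponentiate: [e^1.7116, e^3.8284] = [5.54, 45.99].

[5.54, 45.99]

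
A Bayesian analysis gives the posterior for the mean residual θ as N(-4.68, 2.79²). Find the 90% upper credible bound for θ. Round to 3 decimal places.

Need U with P(θ ≤ U) = 0.90: U = -4.68 + z_{0.1}·2.79.
z = 1.282; U = -4.68 + 1.282 × 2.79 = -1.104.

-1.104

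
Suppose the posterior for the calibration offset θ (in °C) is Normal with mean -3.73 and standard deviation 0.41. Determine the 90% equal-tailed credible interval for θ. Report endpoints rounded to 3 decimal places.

[-4.404, -3.056]

The posterior is symmetric, so the 90% equal-tailed interval is θ = -3.73 ± z·0.41 with z = 1.645.
Half-width: 1.645 × 0.41 = 0.674.
-3.73 − 0.674 = -4.404; -3.73 + 0.674 = -3.056.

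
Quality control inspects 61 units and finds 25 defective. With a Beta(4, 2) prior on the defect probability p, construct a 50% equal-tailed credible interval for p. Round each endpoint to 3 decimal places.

Posterior: Beta(4+25, 2+36) = Beta(29, 38).
Equal-tailed 50% interval: the 0.25 and 0.75 quantiles of Beta(29, 38).
Posterior mean ≈ 0.433, SD ≈ 0.060; a Normal approximation gives roughly [0.392, 0.473].
Exact: F⁻¹(0.25) = 0.392; F⁻¹(0.75) = 0.473.

[0.392, 0.473]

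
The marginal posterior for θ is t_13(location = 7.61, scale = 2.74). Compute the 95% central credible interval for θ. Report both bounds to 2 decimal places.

The t_13 distribution is symmetric; the 95% interval is 7.61 ± t·2.74 with t_{0.975,13} = 2.160.
Half-width: 2.160 × 2.74 = 5.92.
7.61 − 5.92 = 1.69; 7.61 + 5.92 = 13.53.

[1.69, 13.53]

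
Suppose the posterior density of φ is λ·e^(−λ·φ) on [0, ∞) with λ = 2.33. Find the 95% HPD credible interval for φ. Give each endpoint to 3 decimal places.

[0.000, 1.286]

The exponential density is strictly decreasing on [0, ∞), so the HPD interval is anchored at 0: [0, q] with P(φ ≤ q) = 0.95.
q = −ln(1 − 0.95) / 2.33 = 2.9957 / 2.33 = 1.286.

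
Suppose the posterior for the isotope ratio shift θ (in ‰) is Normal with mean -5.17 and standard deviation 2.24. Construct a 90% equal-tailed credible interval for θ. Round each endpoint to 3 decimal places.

The posterior is symmetric, so the 90% equal-tailed interval is θ = -5.17 ± z·2.24 with z = 1.645.
Half-width: 1.645 × 2.24 = 3.684.
-5.17 − 3.684 = -8.854; -5.17 + 3.684 = -1.486.

[-8.854, -1.486]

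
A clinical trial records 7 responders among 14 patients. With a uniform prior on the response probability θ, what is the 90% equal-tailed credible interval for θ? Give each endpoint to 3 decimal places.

Posterior: Beta(1+7, 1+7) = Beta(8, 8).
Equal-tailed 90% interval: the 0.05 and 0.95 quantiles of Beta(8, 8).
Posterior mean ≈ 0.500, SD ≈ 0.121; a Normal approximation gives roughly [0.301, 0.699].
Exact: F⁻¹(0.05) = 0.300; F⁻¹(0.95) = 0.700.

[0.300, 0.700]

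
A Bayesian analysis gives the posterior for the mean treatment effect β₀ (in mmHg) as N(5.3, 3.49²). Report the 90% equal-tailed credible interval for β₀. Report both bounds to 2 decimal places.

The posterior is symmetric, so the 90% equal-tailed interval is β₀ = 5.3 ± z·3.49 with z = 1.645.
Half-width: 1.645 × 3.49 = 5.74.
5.3 − 5.74 = -0.44; 5.3 + 5.74 = 11.04.

[-0.44, 11.04]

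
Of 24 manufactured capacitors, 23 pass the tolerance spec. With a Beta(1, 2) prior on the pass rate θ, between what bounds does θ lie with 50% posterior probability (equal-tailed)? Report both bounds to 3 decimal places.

Posterior: Beta(1+23, 2+1) = Beta(24, 3).
Equal-tailed 50% interval: the 0.25 and 0.75 quantiles of Beta(24, 3).
Posterior mean ≈ 0.889, SD ≈ 0.059; a Normal approximation gives roughly [0.849, 0.929].
Exact: F⁻¹(0.25) = 0.855; F⁻¹(0.75) = 0.933.

[0.855, 0.933]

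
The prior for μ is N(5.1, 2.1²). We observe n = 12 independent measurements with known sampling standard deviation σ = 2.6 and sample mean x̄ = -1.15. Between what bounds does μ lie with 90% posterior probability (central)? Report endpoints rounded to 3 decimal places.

Posterior precision = 1/2.1² + 12/2.6² = 0.2268 + 1.7751 = 2.0019, so posterior SD = 0.7068.
Posterior mean = (5.1/2.1² + 12·-1.15/2.6²) / 2.0019 = -0.4421.
Interval: -0.4421 ± 1.645 × 0.7068 → [-1.605, 0.720].

[-1.605, 0.720]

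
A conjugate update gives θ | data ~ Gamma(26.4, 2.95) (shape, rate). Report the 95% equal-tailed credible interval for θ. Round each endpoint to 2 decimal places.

Posterior: Gamma(shape 26.4, rate 2.95).
Equal-tailed 95% interval: Gamma(26.4, 2.95) quantiles at 0.025 and 0.975.
Posterior mean ≈ 8.95, SD ≈ 1.74; a Normal approximation gives roughly [5.54, 12.36].
Exact: lower = 5.87; upper = 12.67.

[5.87, 12.67]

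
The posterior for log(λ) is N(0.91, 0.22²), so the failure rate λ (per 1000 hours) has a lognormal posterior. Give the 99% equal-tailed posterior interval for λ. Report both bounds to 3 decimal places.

[1.410, 4.378]

On the log scale the 99% interval is 0.91 ± 2.576 × 0.22 = [0.3433, 1.4767].
Exponentiate: [e^0.3433, e^1.4767] = [1.410, 4.378].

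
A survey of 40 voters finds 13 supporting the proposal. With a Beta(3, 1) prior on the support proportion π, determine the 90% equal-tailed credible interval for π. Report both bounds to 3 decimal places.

[0.249, 0.485]

Posterior: Beta(3+13, 1+27) = Beta(16, 28).
Equal-tailed 90% interval: the 0.05 and 0.95 quantiles of Beta(16, 28).
Posterior mean ≈ 0.364, SD ≈ 0.072; a Normal approximation gives roughly [0.246, 0.482].
Exact: F⁻¹(0.05) = 0.249; F⁻¹(0.95) = 0.485.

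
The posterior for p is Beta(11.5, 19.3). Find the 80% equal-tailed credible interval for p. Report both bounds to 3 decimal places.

Posterior: Beta(11.5, 19.3).
Equal-tailed 80% interval: the 0.1 and 0.9 quantiles of Beta(11.5, 19.3).
Posterior mean ≈ 0.373, SD ≈ 0.086; a Normal approximation gives roughly [0.263, 0.483].
Exact: F⁻¹(0.1) = 0.264; F⁻¹(0.9) = 0.486.

[0.264, 0.486]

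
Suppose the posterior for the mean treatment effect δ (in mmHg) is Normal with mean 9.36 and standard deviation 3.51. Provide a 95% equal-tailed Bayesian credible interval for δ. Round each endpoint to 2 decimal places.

[2.48, 16.24]

The posterior is symmetric, so the 95% equal-tailed interval is δ = 9.36 ± z·3.51 with z = 1.960.
Half-width: 1.960 × 3.51 = 6.88.
9.36 − 6.88 = 2.48; 9.36 + 6.88 = 16.24.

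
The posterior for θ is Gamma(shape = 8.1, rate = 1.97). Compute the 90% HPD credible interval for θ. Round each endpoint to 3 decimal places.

[1.795, 6.346]

The posterior is unimodal and skewed, so the HPD interval has equal density at both endpoints and is the shortest 90% interval.
Solving f(1.795) = f(6.346) with F(6.346) − F(1.795) = 0.90 gives [1.795, 6.346].
For comparison, the equal-tailed interval is [2.057, 6.740]; the HPD is narrower and shifted toward the mode.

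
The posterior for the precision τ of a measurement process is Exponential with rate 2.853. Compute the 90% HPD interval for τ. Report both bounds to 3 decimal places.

[0.000, 0.807]

The exponential density is strictly decreasing on [0, ∞), so the HPD interval is anchored at 0: [0, q] with P(τ ≤ q) = 0.90.
q = −ln(1 − 0.90) / 2.853 = 2.3026 / 2.853 = 0.807.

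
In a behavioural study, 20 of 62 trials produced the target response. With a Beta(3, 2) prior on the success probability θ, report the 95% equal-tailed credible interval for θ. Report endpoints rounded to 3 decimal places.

[0.235, 0.460]

Posterior: Beta(3+20, 2+42) = Beta(23, 44).
Equal-tailed 95% interval: the 0.025 and 0.975 quantiles of Beta(23, 44).
Posterior mean ≈ 0.343, SD ≈ 0.058; a Normal approximation gives roughly [0.230, 0.456].
Exact: F⁻¹(0.025) = 0.235; F⁻¹(0.975) = 0.460.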